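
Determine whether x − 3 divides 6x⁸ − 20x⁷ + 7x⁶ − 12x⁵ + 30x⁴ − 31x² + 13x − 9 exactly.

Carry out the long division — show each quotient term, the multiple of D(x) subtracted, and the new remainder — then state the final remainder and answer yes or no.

R(x) = −6, so D(x) is not a factor of P(x). no

Step 1: lead(6x⁸ − 20x⁷ + 7x⁶ − 12x⁵ + 30x⁴ − 31x² + 13x − 9) ÷ lead(D) = 6x⁸ ÷ x = 6x⁷. Subtract (6x⁷)·D = 6x⁸ − 18x⁷. Remainder: −2x⁷ + 7x⁶ − 12x⁵ + 30x⁴ − 31x² + 13x − 9.
Step 2: lead(−2x⁷ + 7x⁶ − 12x⁵ + 30x⁴ − 31x² + 13x − 9) ÷ lead(D) = −2x⁷ ÷ x = −2x⁶. Subtract (−2x⁶)·D = −2x⁷ + 6x⁶. Remainder: x⁶ − 12x⁵ + 30x⁴ − 31x² + 13x − 9.
Step 3: lead(x⁶ − 12x⁵ + 30x⁴ − 31x² + 13x − 9) ÷ lead(D) = x⁶ ÷ x = x⁵. Subtract (x⁵)·D = x⁶ − 3x⁵. Remainder: −9x⁵ + 30x⁴ − 31x² + 13x − 9.
Step 4: lead(−9x⁵ + 30x⁴ − 31x² + 13x − 9) ÷ lead(D) = −9x⁵ ÷ x = −9x⁴. Subtract (−9x⁴)·D = −9x⁵ + 27x⁴. Remainder: 3x⁴ − 31x² + 13x − 9.
Step 5: lead(3x⁴ − 31x² + 13x − 9) ÷ lead(D) = 3x⁴ ÷ x = 3x³. Subtract (3x³)·D = 3x⁴ − 9x³. Remainder: 9x³ − 31x² + 13x − 9.
Step 6: lead(9x³ − 31x² + 13x − 9) ÷ lead(D) = 9x³ ÷ x = 9x². Subtract (9x²)·D = 9x³ − 27x². Remainder: −4x² + 13x − 9.
Step 7: lead(−4x² + 13x − 9) ÷ lead(D) = −4x² ÷ x = −4x. Subtract (−4x)·D = −4x² + 12x. Remainder: x − 9.
Step 8: lead(x − 9) ÷ lead(D) = x ÷ x = 1. Subtract (1)·D = x − 3. Remainder: −6.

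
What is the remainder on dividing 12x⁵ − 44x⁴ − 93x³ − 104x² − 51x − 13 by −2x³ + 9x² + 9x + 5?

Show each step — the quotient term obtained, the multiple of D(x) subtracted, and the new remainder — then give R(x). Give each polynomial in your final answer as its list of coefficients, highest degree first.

R = [-2, 1, 2]

Step 1: lead(12x⁵ − 44x⁴ − 93x³ − 104x² − 51x − 13) ÷ lead(D) = 12x⁵ ÷ −2x³ = −6x². Subtract (−6x²)·D = 12x⁵ − 54x⁴ − 54x³ − 30x². Remainder: 10x⁴ − 39x³ − 74x² − 51x − 13.
Step 2: lead(10x⁴ − 39x³ − 74x² − 51x − 13) ÷ lead(D) = 10x⁴ ÷ −2x³ = −5x. Subtract (−5x)·D = 10x⁴ − 45x³ − 45x² − 25x. Remainder: 6x³ − 29x² − 26x − 13.
Step 3: lead(6x³ − 29x² − 26x − 13) ÷ lead(D) = 6x³ ÷ −2x³ = −3. Subtract (−3)·D = 6x³ − 27x² − 27x − 15. Remainder: −2x² + x + 2.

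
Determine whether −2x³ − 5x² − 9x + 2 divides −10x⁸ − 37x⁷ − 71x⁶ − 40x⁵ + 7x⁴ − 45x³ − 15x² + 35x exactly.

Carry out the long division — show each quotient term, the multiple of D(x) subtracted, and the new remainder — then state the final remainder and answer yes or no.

R(x) = 6, so D(x) is not a factor of P(x). no

Step 1: lead(−10x⁸ − 37x⁷ − 71x⁶ − 40x⁵ + 7x⁴ − 45x³ − 15x² + 35x) ÷ lead(D) = −10x⁸ ÷ −2x³ = 5x⁵. Subtract (5x⁵)·D = −10x⁸ − 25x⁷ − 45x⁶ + 10x⁵. Remainder: −12x⁷ − 26x⁶ − 50x⁵ + 7x⁴ − 45x³ − 15x² + 35x.
Step 2: lead(−12x⁷ − 26x⁶ − 50x⁵ + 7x⁴ − 45x³ − 15x² + 35x) ÷ lead(D) = −12x⁷ ÷ −2x³ = 6x⁴. Subtract (6x⁴)·D = −12x⁷ − 30x⁶ − 54x⁵ + 12x⁴. Remainder: 4x⁶ + 4x⁵ − 5x⁴ − 45x³ − 15x² + 35x.
Step 3: lead(4x⁶ + 4x⁵ − 5x⁴ − 45x³ − 15x² + 35x) ÷ lead(D) = 4x⁶ ÷ −2x³ = −2x³. Subtract (−2x³)·D = 4x⁶ + 10x⁵ + 18x⁴ − 4x³. Remainder: −6x⁵ − 23x⁴ − 41x³ − 15x² + 35x.
Step 4: lead(−6x⁵ − 23x⁴ − 41x³ − 15x² + 35x) ÷ lead(D) = −6x⁵ ÷ −2x³ = 3x². Subtract (3x²)·D = −6x⁵ − 15x⁴ − 27x³ + 6x². Remainder: −8x⁴ − 14x³ − 21x² + 35x.
Step 5: lead(−8x⁴ − 14x³ − 21x² + 35x) ÷ lead(D) = −8x⁴ ÷ −2x³ = 4x. Subtract (4x)·D = −8x⁴ − 20x³ − 36x² + 8x. Remainder: 6x³ + 15x² + 27x.
Step 6: lead(6x³ + 15x² + 27x) ÷ lead(D) = 6x³ ÷ −2x³ = −3. Subtract (−3)·D = 6x³ + 15x² + 27x − 6. Remainder: 6.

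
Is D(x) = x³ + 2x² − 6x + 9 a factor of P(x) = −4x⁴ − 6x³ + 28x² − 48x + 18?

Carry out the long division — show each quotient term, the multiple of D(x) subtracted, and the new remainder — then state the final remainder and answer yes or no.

Step 1: lead(−4x⁴ − 6x³ + 28x² − 48x + 18) ÷ lead(D) = −4x⁴ ÷ x³ = −4x. Subtract (−4x)·D = −4x⁴ − 8x³ + 24x² − 36x. Remainder: 2x³ + 4x² − 12x + 18.
Step 2: lead(2x³ + 4x² − 12x + 18) ÷ lead(D) = 2x³ ÷ x³ = 2. Subtract (2)·D = 2x³ + 4x² − 12x + 18. Remainder: 0.

R(x) = 0, so D(x) is a factor of P(x). yes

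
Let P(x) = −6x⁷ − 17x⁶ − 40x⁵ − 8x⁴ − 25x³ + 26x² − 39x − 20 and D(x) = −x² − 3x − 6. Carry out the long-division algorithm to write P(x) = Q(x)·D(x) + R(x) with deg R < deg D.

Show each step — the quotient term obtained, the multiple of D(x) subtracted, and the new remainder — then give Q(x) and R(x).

Step 1: lead(−6x⁷ − 17x⁶ − 40x⁵ − 8x⁴ − 25x³ + 26x² − 39x − 20) ÷ lead(D) = −6x⁷ ÷ −x² = 6x⁵. Subtract (6x⁵)·D = −6x⁷ − 18x⁶ − 36x⁵. Remainder: x⁶ − 4x⁵ − 8x⁴ − 25x³ + 26x² − 39x − 20.
Step 2: lead(x⁶ − 4x⁵ − 8x⁴ − 25x³ + 26x² − 39x − 20) ÷ lead(D) = x⁶ ÷ −x² = −x⁴. Subtract (−x⁴)·D = x⁶ + 3x⁵ + 6x⁴. Remainder: −7x⁵ − 14x⁴ − 25x³ + 26x² − 39x − 20.
Step 3: lead(−7x⁵ − 14x⁴ − 25x³ + 26x² − 39x − 20) ÷ lead(D) = −7x⁵ ÷ −x² = 7x³. Subtract (7x³)·D = −7x⁵ − 21x⁴ − 42x³. Remainder: 7x⁴ + 17x³ + 26x² − 39x − 20.
Step 4: lead(7x⁴ + 17x³ + 26x² − 39x − 20) ÷ lead(D) = 7x⁴ ÷ −x² = −7x². Subtract (−7x²)·D = 7x⁴ + 21x³ + 42x². Remainder: −4x³ − 16x² − 39x − 20.
Step 5: lead(−4x³ − 16x² − 39x − 20) ÷ lead(D) = −4x³ ÷ −x² = 4x. Subtract (4x)·D = −4x³ − 12x² − 24x. Remainder: −4x² − 15x − 20.
Step 6: lead(−4x² − 15x − 20) ÷ lead(D) = −4x² ÷ −x² = 4. Subtract (4)·D = −4x² − 12x − 24. Remainder: −3x + 4.

Q(x) = 6x⁵ − x⁴ + 7x³ − 7x² + 4x + 4; R(x) = −3x + 4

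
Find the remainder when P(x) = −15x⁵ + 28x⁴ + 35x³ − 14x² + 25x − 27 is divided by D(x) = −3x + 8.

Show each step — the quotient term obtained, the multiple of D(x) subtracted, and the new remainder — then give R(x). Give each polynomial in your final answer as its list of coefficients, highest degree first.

R = [-3]

Step 1: lead(−15x⁵ + 28x⁴ + 35x³ − 14x² + 25x − 27) ÷ lead(D) = −15x⁵ ÷ −3x = 5x⁴. Subtract (5x⁴)·D = −15x⁵ + 40x⁴. Remainder: −12x⁴ + 35x³ − 14x² + 25x − 27.
Step 2: lead(−12x⁴ + 35x³ − 14x² + 25x − 27) ÷ lead(D) = −12x⁴ ÷ −3x = 4x³. Subtract (4x³)·D = −12x⁴ + 32x³. Remainder: 3x³ − 14x² + 25x − 27.
Step 3: lead(3x³ − 14x² + 25x − 27) ÷ lead(D) = 3x³ ÷ −3x = −x². Subtract (−x²)·D = 3x³ − 8x². Remainder: −6x² + 25x − 27.
Step 4: lead(−6x² + 25x − 27) ÷ lead(D) = −6x² ÷ −3x = 2x. Subtract (2x)·D = −6x² + 16x. Remainder: 9x − 27.
Step 5: lead(9x − 27) ÷ lead(D) = 9x ÷ −3x = −3. Subtract (−3)·D = 9x − 24. Remainder: −3.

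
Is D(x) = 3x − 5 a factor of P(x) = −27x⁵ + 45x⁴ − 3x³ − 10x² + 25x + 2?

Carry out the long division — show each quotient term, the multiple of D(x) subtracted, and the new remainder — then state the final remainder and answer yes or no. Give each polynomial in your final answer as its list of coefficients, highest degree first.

R = [2], so D(x) is not a factor of P(x). no

Step 1: lead(−27x⁵ + 45x⁴ − 3x³ − 10x² + 25x + 2) ÷ lead(D) = −27x⁵ ÷ 3x = −9x⁴. Subtract (−9x⁴)·D = −27x⁵ + 45x⁴. Remainder: −3x³ − 10x² + 25x + 2.
Step 2: lead(−3x³ − 10x² + 25x + 2) ÷ lead(D) = −3x³ ÷ 3x = −x². Subtract (−x²)·D = −3x³ + 5x². Remainder: −15x² + 25x + 2.
Step 3: lead(−15x² + 25x + 2) ÷ lead(D) = −15x² ÷ 3x = −5x. Subtract (−5x)·D = −15x² + 25x. Remainder: 2.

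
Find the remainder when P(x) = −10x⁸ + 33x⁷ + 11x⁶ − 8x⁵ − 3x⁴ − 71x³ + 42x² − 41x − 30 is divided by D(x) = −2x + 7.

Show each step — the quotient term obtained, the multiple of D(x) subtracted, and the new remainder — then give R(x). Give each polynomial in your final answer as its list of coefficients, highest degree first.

Step 1: lead(−10x⁸ + 33x⁷ + 11x⁶ − 8x⁵ − 3x⁴ − 71x³ + 42x² − 41x − 30) ÷ lead(D) = −10x⁸ ÷ −2x = 5x⁷. Subtract (5x⁷)·D = −10x⁸ + 35x⁷. Remainder: −2x⁷ + 11x⁶ − 8x⁵ − 3x⁴ − 71x³ + 42x² − 41x − 30.
Step 2: lead(−2x⁷ + 11x⁶ − 8x⁵ − 3x⁴ − 71x³ + 42x² − 41x − 30) ÷ lead(D) = −2x⁷ ÷ −2x = x⁶. Subtract (x⁶)·D = −2x⁷ + 7x⁶. Remainder: 4x⁶ − 8x⁵ − 3x⁴ − 71x³ + 42x² − 41x − 30.
Step 3: lead(4x⁶ − 8x⁵ − 3x⁴ − 71x³ + 42x² − 41x − 30) ÷ lead(D) = 4x⁶ ÷ −2x = −2x⁵. Subtract (−2x⁵)·D = 4x⁶ − 14x⁵. Remainder: 6x⁵ − 3x⁴ − 71x³ + 42x² − 41x − 30.
Step 4: lead(6x⁵ − 3x⁴ − 71x³ + 42x² − 41x − 30) ÷ lead(D) = 6x⁵ ÷ −2x = −3x⁴. Subtract (−3x⁴)·D = 6x⁵ − 21x⁴. Remainder: 18x⁴ − 71x³ + 42x² − 41x − 30.
Step 5: lead(18x⁴ − 71x³ + 42x² − 41x − 30) ÷ lead(D) = 18x⁴ ÷ −2x = −9x³. Subtract (−9x³)·D = 18x⁴ − 63x³. Remainder: −8x³ + 42x² − 41x − 30.
Step 6: lead(−8x³ + 42x² − 41x − 30) ÷ lead(D) = −8x³ ÷ −2x = 4x². Subtract (4x²)·D = −8x³ + 28x². Remainder: 14x² − 41x − 30.
Step 7: lead(14x² − 41x − 30) ÷ lead(D) = 14x² ÷ −2x = −7x. Subtract (−7x)·D = 14x² − 49x. Remainder: 8x − 30.
Step 8: lead(8x − 30) ÷ lead(D) = 8x ÷ −2x = −4. Subtract (−4)·D = 8x − 28. Remainder: −2.

R = [-2]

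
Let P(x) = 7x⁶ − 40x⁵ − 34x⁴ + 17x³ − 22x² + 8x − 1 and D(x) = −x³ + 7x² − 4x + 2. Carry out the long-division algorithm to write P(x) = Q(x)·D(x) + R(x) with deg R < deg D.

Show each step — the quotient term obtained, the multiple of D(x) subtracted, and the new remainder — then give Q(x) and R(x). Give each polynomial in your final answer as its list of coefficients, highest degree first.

Q = [-7, -9, -1, -2]; R = [6, 2, 3]

Step 1: lead(7x⁶ − 40x⁵ − 34x⁴ + 17x³ − 22x² + 8x − 1) ÷ lead(D) = 7x⁶ ÷ −x³ = −7x³. Subtract (−7x³)·D = 7x⁶ − 49x⁵ + 28x⁴ − 14x³. Remainder: 9x⁵ − 62x⁴ + 31x³ − 22x² + 8x − 1.
Step 2: lead(9x⁵ − 62x⁴ + 31x³ − 22x² + 8x − 1) ÷ lead(D) = 9x⁵ ÷ −x³ = −9x². Subtract (−9x²)·D = 9x⁵ − 63x⁴ + 36x³ − 18x². Remainder: x⁴ − 5x³ − 4x² + 8x − 1.
Step 3: lead(x⁴ − 5x³ − 4x² + 8x − 1) ÷ lead(D) = x⁴ ÷ −x³ = −x. Subtract (−x)·D = x⁴ − 7x³ + 4x² − 2x. Remainder: 2x³ − 8x² + 10x − 1.
Step 4: lead(2x³ − 8x² + 10x − 1) ÷ lead(D) = 2x³ ÷ −x³ = −2. Subtract (−2)·D = 2x³ − 14x² + 8x − 4. Remainder: 6x² + 2x + 3.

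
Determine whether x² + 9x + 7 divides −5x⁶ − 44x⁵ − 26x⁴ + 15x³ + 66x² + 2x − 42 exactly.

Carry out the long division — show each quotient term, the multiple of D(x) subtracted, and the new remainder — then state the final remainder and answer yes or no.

Step 1: lead(−5x⁶ − 44x⁵ − 26x⁴ + 15x³ + 66x² + 2x − 42) ÷ lead(D) = −5x⁶ ÷ x² = −5x⁴. Subtract (−5x⁴)·D = −5x⁶ − 45x⁵ − 35x⁴. Remainder: x⁵ + 9x⁴ + 15x³ + 66x² + 2x − 42.
Step 2: lead(x⁵ + 9x⁴ + 15x³ + 66x² + 2x − 42) ÷ lead(D) = x⁵ ÷ x² = x³. Subtract (x³)·D = x⁵ + 9x⁴ + 7x³. Remainder: 8x³ + 66x² + 2x − 42.
Step 3: lead(8x³ + 66x² + 2x − 42) ÷ lead(D) = 8x³ ÷ x² = 8x. Subtract (8x)·D = 8x³ + 72x² + 56x. Remainder: −6x² − 54x − 42.
Step 4: lead(−6x² − 54x − 42) ÷ lead(D) = −6x² ÷ x² = −6. Subtract (−6)·D = −6x² − 54x − 42. Remainder: 0.

R(x) = 0, so D(x) is a factor of P(x). yes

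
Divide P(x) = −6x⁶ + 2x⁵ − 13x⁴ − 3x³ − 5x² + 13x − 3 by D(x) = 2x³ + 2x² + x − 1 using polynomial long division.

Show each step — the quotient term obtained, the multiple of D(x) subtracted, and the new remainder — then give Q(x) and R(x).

Q(x) = −3x³ + 4x² − 9x + 4; R(x) = 1

Step 1: lead(−6x⁶ + 2x⁵ − 13x⁴ − 3x³ − 5x² + 13x − 3) ÷ lead(D) = −6x⁶ ÷ 2x³ = −3x³. Subtract (−3x³)·D = −6x⁶ − 6x⁵ − 3x⁴ + 3x³. Remainder: 8x⁵ − 10x⁴ − 6x³ − 5x² + 13x − 3.
Step 2: lead(8x⁵ − 10x⁴ − 6x³ − 5x² + 13x − 3) ÷ lead(D) = 8x⁵ ÷ 2x³ = 4x². Subtract (4x²)·D = 8x⁵ + 8x⁴ + 4x³ − 4x². Remainder: −18x⁴ − 10x³ − x² + 13x − 3.
Step 3: lead(−18x⁴ − 10x³ − x² + 13x − 3) ÷ lead(D) = −18x⁴ ÷ 2x³ = −9x. Subtract (−9x)·D = −18x⁴ − 18x³ − 9x² + 9x. Remainder: 8x³ + 8x² + 4x − 3.
Step 4: lead(8x³ + 8x² + 4x − 3) ÷ lead(D) = 8x³ ÷ 2x³ = 4. Subtract (4)·D = 8x³ + 8x² + 4x − 4. Remainder: 1.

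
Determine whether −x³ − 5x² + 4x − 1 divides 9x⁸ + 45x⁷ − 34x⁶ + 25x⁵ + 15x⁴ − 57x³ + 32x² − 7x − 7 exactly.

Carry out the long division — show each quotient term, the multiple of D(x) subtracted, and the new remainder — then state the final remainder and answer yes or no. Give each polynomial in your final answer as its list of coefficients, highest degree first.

R = [-2, 0, -7], so D(x) is not a factor of P(x). no

Step 1: lead(9x⁸ + 45x⁷ − 34x⁶ + 25x⁵ + 15x⁴ − 57x³ + 32x² − 7x − 7) ÷ lead(D) = 9x⁸ ÷ −x³ = −9x⁵. Subtract (−9x⁵)·D = 9x⁸ + 45x⁷ − 36x⁶ + 9x⁵. Remainder: 2x⁶ + 16x⁵ + 15x⁴ − 57x³ + 32x² − 7x − 7.
Step 2: lead(2x⁶ + 16x⁵ + 15x⁴ − 57x³ + 32x² − 7x − 7) ÷ lead(D) = 2x⁶ ÷ −x³ = −2x³. Subtract (−2x³)·D = 2x⁶ + 10x⁵ − 8x⁴ + 2x³. Remainder: 6x⁵ + 23x⁴ − 59x³ + 32x² − 7x − 7.
Step 3: lead(6x⁵ + 23x⁴ − 59x³ + 32x² − 7x − 7) ÷ lead(D) = 6x⁵ ÷ −x³ = −6x². Subtract (−6x²)·D = 6x⁵ + 30x⁴ − 24x³ + 6x². Remainder: −7x⁴ − 35x³ + 26x² − 7x − 7.
Step 4: lead(−7x⁴ − 35x³ + 26x² − 7x − 7) ÷ lead(D) = −7x⁴ ÷ −x³ = 7x. Subtract (7x)·D = −7x⁴ − 35x³ + 28x² − 7x. Remainder: −2x² − 7.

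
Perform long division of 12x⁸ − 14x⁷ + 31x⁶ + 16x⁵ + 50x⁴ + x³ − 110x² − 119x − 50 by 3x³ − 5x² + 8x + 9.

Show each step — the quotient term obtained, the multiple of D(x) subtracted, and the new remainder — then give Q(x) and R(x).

Q(x) = 4x⁵ + 2x⁴ + 3x³ − 7x² − 9x − 5; R(x) = 2x − 5

Step 1: lead(12x⁸ − 14x⁷ + 31x⁶ + 16x⁵ + 50x⁴ + x³ − 110x² − 119x − 50) ÷ lead(D) = 12x⁸ ÷ 3x³ = 4x⁵. Subtract (4x⁵)·D = 12x⁸ − 20x⁷ + 32x⁶ + 36x⁵. Remainder: 6x⁷ − x⁶ − 20x⁵ + 50x⁴ + x³ − 110x² − 119x − 50.
Step 2: lead(6x⁷ − x⁶ − 20x⁵ + 50x⁴ + x³ − 110x² − 119x − 50) ÷ lead(D) = 6x⁷ ÷ 3x³ = 2x⁴. Subtract (2x⁴)·D = 6x⁷ − 10x⁶ + 16x⁵ + 18x⁴. Remainder: 9x⁶ − 36x⁵ + 32x⁴ + x³ − 110x² − 119x − 50.
Step 3: lead(9x⁶ − 36x⁵ + 32x⁴ + x³ − 110x² − 119x − 50) ÷ lead(D) = 9x⁶ ÷ 3x³ = 3x³. Subtract (3x³)·D = 9x⁶ − 15x⁵ + 24x⁴ + 27x³. Remainder: −21x⁵ + 8x⁴ − 26x³ − 110x² − 119x − 50.
Step 4: lead(−21x⁵ + 8x⁴ − 26x³ − 110x² − 119x − 50) ÷ lead(D) = −21x⁵ ÷ 3x³ = −7x². Subtract (−7x²)·D = −21x⁵ + 35x⁴ − 56x³ − 63x². Remainder: −27x⁴ + 30x³ − 47x² − 119x − 50.
Step 5: lead(−27x⁴ + 30x³ − 47x² − 119x − 50) ÷ lead(D) = −27x⁴ ÷ 3x³ = −9x. Subtract (−9x)·D = −27x⁴ + 45x³ − 72x² − 81x. Remainder: −15x³ + 25x² − 38x − 50.
Step 6: lead(−15x³ + 25x² − 38x − 50) ÷ lead(D) = −15x³ ÷ 3x³ = −5. Subtract (−5)·D = −15x³ + 25x² − 40x − 45. Remainder: 2x − 5.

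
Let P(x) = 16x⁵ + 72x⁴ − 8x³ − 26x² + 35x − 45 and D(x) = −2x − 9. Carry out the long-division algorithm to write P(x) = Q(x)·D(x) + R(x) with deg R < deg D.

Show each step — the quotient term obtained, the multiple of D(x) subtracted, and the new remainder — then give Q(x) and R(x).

Q(x) = −8x⁴ + 4x² − 5x + 5; R(x) = 0

Step 1: lead(16x⁵ + 72x⁴ − 8x³ − 26x² + 35x − 45) ÷ lead(D) = 16x⁵ ÷ −2x = −8x⁴. Subtract (−8x⁴)·D = 16x⁵ + 72x⁴. Remainder: −8x³ − 26x² + 35x − 45.
Step 2: lead(−8x³ − 26x² + 35x − 45) ÷ lead(D) = −8x³ ÷ −2x = 4x². Subtract (4x²)·D = −8x³ − 36x². Remainder: 10x² + 35x − 45.
Step 3: lead(10x² + 35x − 45) ÷ lead(D) = 10x² ÷ −2x = −5x. Subtract (−5x)·D = 10x² + 45x. Remainder: −10x − 45.
Step 4: lead(−10x − 45) ÷ lead(D) = −10x ÷ −2x = 5. Subtract (5)·D = −10x − 45. Remainder: 0.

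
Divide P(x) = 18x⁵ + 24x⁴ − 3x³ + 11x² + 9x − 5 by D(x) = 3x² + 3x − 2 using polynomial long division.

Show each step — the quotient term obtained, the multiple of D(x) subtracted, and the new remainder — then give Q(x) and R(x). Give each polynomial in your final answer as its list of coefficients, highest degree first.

Step 1: lead(18x⁵ + 24x⁴ − 3x³ + 11x² + 9x − 5) ÷ lead(D) = 18x⁵ ÷ 3x² = 6x³. Subtract (6x³)·D = 18x⁵ + 18x⁴ − 12x³. Remainder: 6x⁴ + 9x³ + 11x² + 9x − 5.
Step 2: lead(6x⁴ + 9x³ + 11x² + 9x − 5) ÷ lead(D) = 6x⁴ ÷ 3x² = 2x². Subtract (2x²)·D = 6x⁴ + 6x³ − 4x². Remainder: 3x³ + 15x² + 9x − 5.
Step 3: lead(3x³ + 15x² + 9x − 5) ÷ lead(D) = 3x³ ÷ 3x² = x. Subtract (x)·D = 3x³ + 3x² − 2x. Remainder: 12x² + 11x − 5.
Step 4: lead(12x² + 11x − 5) ÷ lead(D) = 12x² ÷ 3x² = 4. Subtract (4)·D = 12x² + 12x − 8. Remainder: −x + 3.

Q = [6, 2, 1, 4]; R = [-1, 3]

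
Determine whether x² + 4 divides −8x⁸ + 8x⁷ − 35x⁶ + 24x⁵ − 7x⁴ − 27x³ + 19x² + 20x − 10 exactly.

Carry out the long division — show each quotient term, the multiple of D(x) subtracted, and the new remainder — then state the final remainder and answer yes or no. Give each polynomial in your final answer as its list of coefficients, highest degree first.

R = [-6], so D(x) is not a factor of P(x). no

Step 1: lead(−8x⁸ + 8x⁷ − 35x⁶ + 24x⁵ − 7x⁴ − 27x³ + 19x² + 20x − 10) ÷ lead(D) = −8x⁸ ÷ x² = −8x⁶. Subtract (−8x⁶)·D = −8x⁸ − 32x⁶. Remainder: 8x⁷ − 3x⁶ + 24x⁵ − 7x⁴ − 27x³ + 19x² + 20x − 10.
Step 2: lead(8x⁷ − 3x⁶ + 24x⁵ − 7x⁴ − 27x³ + 19x² + 20x − 10) ÷ lead(D) = 8x⁷ ÷ x² = 8x⁵. Subtract (8x⁵)·D = 8x⁷ + 32x⁵. Remainder: −3x⁶ − 8x⁵ − 7x⁴ − 27x³ + 19x² + 20x − 10.
Step 3: lead(−3x⁶ − 8x⁵ − 7x⁴ − 27x³ + 19x² + 20x − 10) ÷ lead(D) = −3x⁶ ÷ x² = −3x⁴. Subtract (−3x⁴)·D = −3x⁶ − 12x⁴. Remainder: −8x⁵ + 5x⁴ − 27x³ + 19x² + 20x − 10.
Step 4: lead(−8x⁵ + 5x⁴ − 27x³ + 19x² + 20x − 10) ÷ lead(D) = −8x⁵ ÷ x² = −8x³. Subtract (−8x³)·D = −8x⁵ − 32x³. Remainder: 5x⁴ + 5x³ + 19x² + 20x − 10.
Step 5: lead(5x⁴ + 5x³ + 19x² + 20x − 10) ÷ lead(D) = 5x⁴ ÷ x² = 5x². Subtract (5x²)·D = 5x⁴ + 20x². Remainder: 5x³ − x² + 20x − 10.
Step 6: lead(5x³ − x² + 20x − 10) ÷ lead(D) = 5x³ ÷ x² = 5x. Subtract (5x)·D = 5x³ + 20x. Remainder: −x² − 10.
Step 7: lead(−x² − 10) ÷ lead(D) = −x² ÷ x² = −1. Subtract (−1)·D = −x² − 4. Remainder: −6.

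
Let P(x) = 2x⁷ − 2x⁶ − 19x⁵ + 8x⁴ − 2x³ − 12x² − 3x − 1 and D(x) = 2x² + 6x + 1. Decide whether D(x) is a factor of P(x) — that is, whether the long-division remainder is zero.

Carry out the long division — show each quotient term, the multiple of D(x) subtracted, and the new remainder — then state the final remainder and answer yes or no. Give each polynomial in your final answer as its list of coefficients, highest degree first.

Step 1: lead(2x⁷ − 2x⁶ − 19x⁵ + 8x⁴ − 2x³ − 12x² − 3x − 1) ÷ lead(D) = 2x⁷ ÷ 2x² = x⁵. Subtract (x⁵)·D = 2x⁷ + 6x⁶ + x⁵. Remainder: −8x⁶ − 20x⁵ + 8x⁴ − 2x³ − 12x² − 3x − 1.
Step 2: lead(−8x⁶ − 20x⁵ + 8x⁴ − 2x³ − 12x² − 3x − 1) ÷ lead(D) = −8x⁶ ÷ 2x² = −4x⁴. Subtract (−4x⁴)·D = −8x⁶ − 24x⁵ − 4x⁴. Remainder: 4x⁵ + 12x⁴ − 2x³ − 12x² − 3x − 1.
Step 3: lead(4x⁵ + 12x⁴ − 2x³ − 12x² − 3x − 1) ÷ lead(D) = 4x⁵ ÷ 2x² = 2x³. Subtract (2x³)·D = 4x⁵ + 12x⁴ + 2x³. Remainder: −4x³ − 12x² − 3x − 1.
Step 4: lead(−4x³ − 12x² − 3x − 1) ÷ lead(D) = −4x³ ÷ 2x² = −2x. Subtract (−2x)·D = −4x³ − 12x² − 2x. Remainder: −x − 1.

R = [-1, -1], so D(x) is not a factor of P(x). no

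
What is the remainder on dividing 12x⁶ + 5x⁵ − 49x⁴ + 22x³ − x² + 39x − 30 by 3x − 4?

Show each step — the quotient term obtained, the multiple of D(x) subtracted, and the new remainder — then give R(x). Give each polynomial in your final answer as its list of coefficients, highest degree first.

Step 1: lead(12x⁶ + 5x⁵ − 49x⁴ + 22x³ − x² + 39x − 30) ÷ lead(D) = 12x⁶ ÷ 3x = 4x⁵. Subtract (4x⁵)·D = 12x⁶ − 16x⁵. Remainder: 21x⁵ − 49x⁴ + 22x³ − x² + 39x − 30.
Step 2: lead(21x⁵ − 49x⁴ + 22x³ − x² + 39x − 30) ÷ lead(D) = 21x⁵ ÷ 3x = 7x⁴. Subtract (7x⁴)·D = 21x⁵ − 28x⁴. Remainder: −21x⁴ + 22x³ − x² + 39x − 30.
Step 3: lead(−21x⁴ + 22x³ − x² + 39x − 30) ÷ lead(D) = −21x⁴ ÷ 3x = −7x³. Subtract (−7x³)·D = −21x⁴ + 28x³. Remainder: −6x³ − x² + 39x − 30.
Step 4: lead(−6x³ − x² + 39x − 30) ÷ lead(D) = −6x³ ÷ 3x = −2x². Subtract (−2x²)·D = −6x³ + 8x². Remainder: −9x² + 39x − 30.
Step 5: lead(−9x² + 39x − 30) ÷ lead(D) = −9x² ÷ 3x = −3x. Subtract (−3x)·D = −9x² + 12x. Remainder: 27x − 30.
Step 6: lead(27x − 30) ÷ lead(D) = 27x ÷ 3x = 9. Subtract (9)·D = 27x − 36. Remainder: 6.

R = [6]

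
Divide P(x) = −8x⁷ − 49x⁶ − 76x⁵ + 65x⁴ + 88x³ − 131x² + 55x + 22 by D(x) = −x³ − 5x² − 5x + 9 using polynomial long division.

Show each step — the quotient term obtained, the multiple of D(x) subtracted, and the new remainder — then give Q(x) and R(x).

Step 1: lead(−8x⁷ − 49x⁶ − 76x⁵ + 65x⁴ + 88x³ − 131x² + 55x + 22) ÷ lead(D) = −8x⁷ ÷ −x³ = 8x⁴. Subtract (8x⁴)·D = −8x⁷ − 40x⁶ − 40x⁵ + 72x⁴. Remainder: −9x⁶ − 36x⁵ − 7x⁴ + 88x³ − 131x² + 55x + 22.
Step 2: lead(−9x⁶ − 36x⁵ − 7x⁴ + 88x³ − 131x² + 55x + 22) ÷ lead(D) = −9x⁶ ÷ −x³ = 9x³. Subtract (9x³)·D = −9x⁶ − 45x⁵ − 45x⁴ + 81x³. Remainder: 9x⁵ + 38x⁴ + 7x³ − 131x² + 55x + 22.
Step 3: lead(9x⁵ + 38x⁴ + 7x³ − 131x² + 55x + 22) ÷ lead(D) = 9x⁵ ÷ −x³ = −9x². Subtract (−9x²)·D = 9x⁵ + 45x⁴ + 45x³ − 81x². Remainder: −7x⁴ − 38x³ − 50x² + 55x + 22.
Step 4: lead(−7x⁴ − 38x³ − 50x² + 55x + 22) ÷ lead(D) = −7x⁴ ÷ −x³ = 7x. Subtract (7x)·D = −7x⁴ − 35x³ − 35x² + 63x. Remainder: −3x³ − 15x² − 8x + 22.
Step 5: lead(−3x³ − 15x² − 8x + 22) ÷ lead(D) = −3x³ ÷ −x³ = 3. Subtract (3)·D = −3x³ − 15x² − 15x + 27. Remainder: 7x − 5.

Q(x) = 8x⁴ + 9x³ − 9x² + 7x + 3; R(x) = 7x − 5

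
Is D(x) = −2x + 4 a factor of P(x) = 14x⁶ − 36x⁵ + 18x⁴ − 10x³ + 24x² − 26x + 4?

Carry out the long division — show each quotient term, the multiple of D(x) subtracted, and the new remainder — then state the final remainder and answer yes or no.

R(x) = 0, so D(x) is a factor of P(x). yes

Step 1: lead(14x⁶ − 36x⁵ + 18x⁴ − 10x³ + 24x² − 26x + 4) ÷ lead(D) = 14x⁶ ÷ −2x = −7x⁵. Subtract (−7x⁵)·D = 14x⁶ − 28x⁵. Remainder: −8x⁵ + 18x⁴ − 10x³ + 24x² − 26x + 4.
Step 2: lead(−8x⁵ + 18x⁴ − 10x³ + 24x² − 26x + 4) ÷ lead(D) = −8x⁵ ÷ −2x = 4x⁴. Subtract (4x⁴)·D = −8x⁵ + 16x⁴. Remainder: 2x⁴ − 10x³ + 24x² − 26x + 4.
Step 3: lead(2x⁴ − 10x³ + 24x² − 26x + 4) ÷ lead(D) = 2x⁴ ÷ −2x = −x³. Subtract (−x³)·D = 2x⁴ − 4x³. Remainder: −6x³ + 24x² − 26x + 4.
Step 4: lead(−6x³ + 24x² − 26x + 4) ÷ lead(D) = −6x³ ÷ −2x = 3x². Subtract (3x²)·D = −6x³ + 12x². Remainder: 12x² − 26x + 4.
Step 5: lead(12x² − 26x + 4) ÷ lead(D) = 12x² ÷ −2x = −6x. Subtract (−6x)·D = 12x² − 24x. Remainder: −2x + 4.
Step 6: lead(−2x + 4) ÷ lead(D) = −2x ÷ −2x = 1. Subtract (1)·D = −2x + 4. Remainder: 0.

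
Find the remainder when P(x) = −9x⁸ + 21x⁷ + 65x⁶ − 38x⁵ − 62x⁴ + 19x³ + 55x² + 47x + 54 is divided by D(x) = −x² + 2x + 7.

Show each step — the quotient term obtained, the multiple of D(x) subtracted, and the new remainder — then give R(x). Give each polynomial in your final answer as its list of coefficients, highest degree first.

Step 1: lead(−9x⁸ + 21x⁷ + 65x⁶ − 38x⁵ − 62x⁴ + 19x³ + 55x² + 47x + 54) ÷ lead(D) = −9x⁸ ÷ −x² = 9x⁶. Subtract (9x⁶)·D = −9x⁸ + 18x⁷ + 63x⁶. Remainder: 3x⁷ + 2x⁶ − 38x⁵ − 62x⁴ + 19x³ + 55x² + 47x + 54.
Step 2: lead(3x⁷ + 2x⁶ − 38x⁵ − 62x⁴ + 19x³ + 55x² + 47x + 54) ÷ lead(D) = 3x⁷ ÷ −x² = −3x⁵. Subtract (−3x⁵)·D = 3x⁷ − 6x⁶ − 21x⁵. Remainder: 8x⁶ − 17x⁵ − 62x⁴ + 19x³ + 55x² + 47x + 54.
Step 3: lead(8x⁶ − 17x⁵ − 62x⁴ + 19x³ + 55x² + 47x + 54) ÷ lead(D) = 8x⁶ ÷ −x² = −8x⁴. Subtract (−8x⁴)·D = 8x⁶ − 16x⁵ − 56x⁴. Remainder: −x⁵ − 6x⁴ + 19x³ + 55x² + 47x + 54.
Step 4: lead(−x⁵ − 6x⁴ + 19x³ + 55x² + 47x + 54) ÷ lead(D) = −x⁵ ÷ −x² = x³. Subtract (x³)·D = −x⁵ + 2x⁴ + 7x³. Remainder: −8x⁴ + 12x³ + 55x² + 47x + 54.
Step 5: lead(−8x⁴ + 12x³ + 55x² + 47x + 54) ÷ lead(D) = −8x⁴ ÷ −x² = 8x². Subtract (8x²)·D = −8x⁴ + 16x³ + 56x². Remainder: −4x³ − x² + 47x + 54.
Step 6: lead(−4x³ − x² + 47x + 54) ÷ lead(D) = −4x³ ÷ −x² = 4x. Subtract (4x)·D = −4x³ + 8x² + 28x. Remainder: −9x² + 19x + 54.
Step 7: lead(−9x² + 19x + 54) ÷ lead(D) = −9x² ÷ −x² = 9. Subtract (9)·D = −9x² + 18x + 63. Remainder: x − 9.

R = [1, -9]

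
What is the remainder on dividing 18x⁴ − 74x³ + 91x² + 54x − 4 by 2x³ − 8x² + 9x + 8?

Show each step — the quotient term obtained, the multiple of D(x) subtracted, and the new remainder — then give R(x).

Step 1: lead(18x⁴ − 74x³ + 91x² + 54x − 4) ÷ lead(D) = 18x⁴ ÷ 2x³ = 9x. Subtract (9x)·D = 18x⁴ − 72x³ + 81x² + 72x. Remainder: −2x³ + 10x² − 18x − 4.
Step 2: lead(−2x³ + 10x² − 18x − 4) ÷ lead(D) = −2x³ ÷ 2x³ = −1. Subtract (−1)·D = −2x³ + 8x² − 9x − 8. Remainder: 2x² − 9x + 4.

R(x) = 2x² − 9x + 4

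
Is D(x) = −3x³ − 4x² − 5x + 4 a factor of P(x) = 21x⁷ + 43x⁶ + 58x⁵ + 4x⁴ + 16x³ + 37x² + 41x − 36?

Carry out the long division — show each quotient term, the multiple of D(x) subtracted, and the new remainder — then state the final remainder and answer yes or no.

R(x) = 0, so D(x) is a factor of P(x). yes

Step 1: lead(21x⁷ + 43x⁶ + 58x⁵ + 4x⁴ + 16x³ + 37x² + 41x − 36) ÷ lead(D) = 21x⁷ ÷ −3x³ = −7x⁴. Subtract (−7x⁴)·D = 21x⁷ + 28x⁶ + 35x⁵ − 28x⁴. Remainder: 15x⁶ + 23x⁵ + 32x⁴ + 16x³ + 37x² + 41x − 36.
Step 2: lead(15x⁶ + 23x⁵ + 32x⁴ + 16x³ + 37x² + 41x − 36) ÷ lead(D) = 15x⁶ ÷ −3x³ = −5x³. Subtract (−5x³)·D = 15x⁶ + 20x⁵ + 25x⁴ − 20x³. Remainder: 3x⁵ + 7x⁴ + 36x³ + 37x² + 41x − 36.
Step 3: lead(3x⁵ + 7x⁴ + 36x³ + 37x² + 41x − 36) ÷ lead(D) = 3x⁵ ÷ −3x³ = −x². Subtract (−x²)·D = 3x⁵ + 4x⁴ + 5x³ − 4x². Remainder: 3x⁴ + 31x³ + 41x² + 41x − 36.
Step 4: lead(3x⁴ + 31x³ + 41x² + 41x − 36) ÷ lead(D) = 3x⁴ ÷ −3x³ = −x. Subtract (−x)·D = 3x⁴ + 4x³ + 5x² − 4x. Remainder: 27x³ + 36x² + 45x − 36.
Step 5: lead(27x³ + 36x² + 45x − 36) ÷ lead(D) = 27x³ ÷ −3x³ = −9. Subtract (−9)·D = 27x³ + 36x² + 45x − 36. Remainder: 0.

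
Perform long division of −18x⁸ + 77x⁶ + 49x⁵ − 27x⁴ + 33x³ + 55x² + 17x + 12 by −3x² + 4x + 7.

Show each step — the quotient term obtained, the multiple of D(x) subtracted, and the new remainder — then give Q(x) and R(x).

Q(x) = 6x⁶ + 8x⁵ − x⁴ + x³ + 8x² + 2x + 3; R(x) = −9x − 9

Step 1: lead(−18x⁸ + 77x⁶ + 49x⁵ − 27x⁴ + 33x³ + 55x² + 17x + 12) ÷ lead(D) = −18x⁸ ÷ −3x² = 6x⁶. Subtract (6x⁶)·D = −18x⁸ + 24x⁷ + 42x⁶. Remainder: −24x⁷ + 35x⁶ + 49x⁵ − 27x⁴ + 33x³ + 55x² + 17x + 12.
Step 2: lead(−24x⁷ + 35x⁶ + 49x⁵ − 27x⁴ + 33x³ + 55x² + 17x + 12) ÷ lead(D) = −24x⁷ ÷ −3x² = 8x⁵. Subtract (8x⁵)·D = −24x⁷ + 32x⁶ + 56x⁵. Remainder: 3x⁶ − 7x⁵ − 27x⁴ + 33x³ + 55x² + 17x + 12.
Step 3: lead(3x⁶ − 7x⁵ − 27x⁴ + 33x³ + 55x² + 17x + 12) ÷ lead(D) = 3x⁶ ÷ −3x² = −x⁴. Subtract (−x⁴)·D = 3x⁶ − 4x⁵ − 7x⁴. Remainder: −3x⁵ − 20x⁴ + 33x³ + 55x² + 17x + 12.
Step 4: lead(−3x⁵ − 20x⁴ + 33x³ + 55x² + 17x + 12) ÷ lead(D) = −3x⁵ ÷ −3x² = x³. Subtract (x³)·D = −3x⁵ + 4x⁴ + 7x³. Remainder: −24x⁴ + 26x³ + 55x² + 17x + 12.
Step 5: lead(−24x⁴ + 26x³ + 55x² + 17x + 12) ÷ lead(D) = −24x⁴ ÷ −3x² = 8x². Subtract (8x²)·D = −24x⁴ + 32x³ + 56x². Remainder: −6x³ − x² + 17x + 12.
Step 6: lead(−6x³ − x² + 17x + 12) ÷ lead(D) = −6x³ ÷ −3x² = 2x. Subtract (2x)·D = −6x³ + 8x² + 14x. Remainder: −9x² + 3x + 12.
Step 7: lead(−9x² + 3x + 12) ÷ lead(D) = −9x² ÷ −3x² = 3. Subtract (3)·D = −9x² + 12x + 21. Remainder: −9x − 9.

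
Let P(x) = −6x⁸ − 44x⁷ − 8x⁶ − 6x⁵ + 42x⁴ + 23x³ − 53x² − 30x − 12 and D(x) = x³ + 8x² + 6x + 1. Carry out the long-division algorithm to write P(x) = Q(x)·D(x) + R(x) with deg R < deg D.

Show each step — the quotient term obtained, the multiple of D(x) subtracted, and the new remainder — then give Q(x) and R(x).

Q(x) = −6x⁵ + 4x⁴ − 4x³ + 8x² − 2x − 5; R(x) = −9x² + 2x − 7

Step 1: lead(−6x⁸ − 44x⁷ − 8x⁶ − 6x⁵ + 42x⁴ + 23x³ − 53x² − 30x − 12) ÷ lead(D) = −6x⁸ ÷ x³ = −6x⁵. Subtract (−6x⁵)·D = −6x⁸ − 48x⁷ − 36x⁶ − 6x⁵. Remainder: 4x⁷ + 28x⁶ + 42x⁴ + 23x³ − 53x² − 30x − 12.
Step 2: lead(4x⁷ + 28x⁶ + 42x⁴ + 23x³ − 53x² − 30x − 12) ÷ lead(D) = 4x⁷ ÷ x³ = 4x⁴. Subtract (4x⁴)·D = 4x⁷ + 32x⁶ + 24x⁵ + 4x⁴. Remainder: −4x⁶ − 24x⁵ + 38x⁴ + 23x³ − 53x² − 30x − 12.
Step 3: lead(−4x⁶ − 24x⁵ + 38x⁴ + 23x³ − 53x² − 30x − 12) ÷ lead(D) = −4x⁶ ÷ x³ = −4x³. Subtract (−4x³)·D = −4x⁶ − 32x⁵ − 24x⁴ − 4x³. Remainder: 8x⁵ + 62x⁴ + 27x³ − 53x² − 30x − 12.
Step 4: lead(8x⁵ + 62x⁴ + 27x³ − 53x² − 30x − 12) ÷ lead(D) = 8x⁵ ÷ x³ = 8x². Subtract (8x²)·D = 8x⁵ + 64x⁴ + 48x³ + 8x². Remainder: −2x⁴ − 21x³ − 61x² − 30x − 12.
Step 5: lead(−2x⁴ − 21x³ − 61x² − 30x − 12) ÷ lead(D) = −2x⁴ ÷ x³ = −2x. Subtract (−2x)·D = −2x⁴ − 16x³ − 12x² − 2x. Remainder: −5x³ − 49x² − 28x − 12.
Step 6: lead(−5x³ − 49x² − 28x − 12) ÷ lead(D) = −5x³ ÷ x³ = −5. Subtract (−5)·D = −5x³ − 40x² − 30x − 5. Remainder: −9x² + 2x − 7.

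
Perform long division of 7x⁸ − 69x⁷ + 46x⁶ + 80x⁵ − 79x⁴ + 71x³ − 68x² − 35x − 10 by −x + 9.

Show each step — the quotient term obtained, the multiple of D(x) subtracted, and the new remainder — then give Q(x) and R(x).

Step 1: lead(7x⁸ − 69x⁷ + 46x⁶ + 80x⁵ − 79x⁴ + 71x³ − 68x² − 35x − 10) ÷ lead(D) = 7x⁸ ÷ −x = −7x⁷. Subtract (−7x⁷)·D = 7x⁸ − 63x⁷. Remainder: −6x⁷ + 46x⁶ + 80x⁵ − 79x⁴ + 71x³ − 68x² − 35x − 10.
Step 2: lead(−6x⁷ + 46x⁶ + 80x⁵ − 79x⁴ + 71x³ − 68x² − 35x − 10) ÷ lead(D) = −6x⁷ ÷ −x = 6x⁶. Subtract (6x⁶)·D = −6x⁷ + 54x⁶. Remainder: −8x⁶ + 80x⁵ − 79x⁴ + 71x³ − 68x² − 35x − 10.
Step 3: lead(−8x⁶ + 80x⁵ − 79x⁴ + 71x³ − 68x² − 35x − 10) ÷ lead(D) = −8x⁶ ÷ −x = 8x⁵. Subtract (8x⁵)·D = −8x⁶ + 72x⁵. Remainder: 8x⁵ − 79x⁴ + 71x³ − 68x² − 35x − 10.
Step 4: lead(8x⁵ − 79x⁴ + 71x³ − 68x² − 35x − 10) ÷ lead(D) = 8x⁵ ÷ −x = −8x⁴. Subtract (−8x⁴)·D = 8x⁵ − 72x⁴. Remainder: −7x⁴ + 71x³ − 68x² − 35x − 10.
Step 5: lead(−7x⁴ + 71x³ − 68x² − 35x − 10) ÷ lead(D) = −7x⁴ ÷ −x = 7x³. Subtract (7x³)·D = −7x⁴ + 63x³. Remainder: 8x³ − 68x² − 35x − 10.
Step 6: lead(8x³ − 68x² − 35x − 10) ÷ lead(D) = 8x³ ÷ −x = −8x². Subtract (−8x²)·D = 8x³ − 72x². Remainder: 4x² − 35x − 10.
Step 7: lead(4x² − 35x − 10) ÷ lead(D) = 4x² ÷ −x = −4x. Subtract (−4x)·D = 4x² − 36x. Remainder: x − 10.
Step 8: lead(x − 10) ÷ lead(D) = x ÷ −x = −1. Subtract (−1)·D = x − 9. Remainder: −1.

Q(x) = −7x⁷ + 6x⁶ + 8x⁵ − 8x⁴ + 7x³ − 8x² − 4x − 1; R(x) = −1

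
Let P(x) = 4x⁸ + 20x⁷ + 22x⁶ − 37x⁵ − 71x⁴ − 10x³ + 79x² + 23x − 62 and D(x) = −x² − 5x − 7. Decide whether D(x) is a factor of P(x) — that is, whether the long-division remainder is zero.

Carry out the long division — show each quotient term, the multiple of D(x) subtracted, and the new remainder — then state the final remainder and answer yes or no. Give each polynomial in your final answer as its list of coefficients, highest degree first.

R = [-6], so D(x) is not a factor of P(x). no

Step 1: lead(4x⁸ + 20x⁷ + 22x⁶ − 37x⁵ − 71x⁴ − 10x³ + 79x² + 23x − 62) ÷ lead(D) = 4x⁸ ÷ −x² = −4x⁶. Subtract (−4x⁶)·D = 4x⁸ + 20x⁷ + 28x⁶. Remainder: −6x⁶ − 37x⁵ − 71x⁴ − 10x³ + 79x² + 23x − 62.
Step 2: lead(−6x⁶ − 37x⁵ − 71x⁴ − 10x³ + 79x² + 23x − 62) ÷ lead(D) = −6x⁶ ÷ −x² = 6x⁴. Subtract (6x⁴)·D = −6x⁶ − 30x⁵ − 42x⁴. Remainder: −7x⁵ − 29x⁴ − 10x³ + 79x² + 23x − 62.
Step 3: lead(−7x⁵ − 29x⁴ − 10x³ + 79x² + 23x − 62) ÷ lead(D) = −7x⁵ ÷ −x² = 7x³. Subtract (7x³)·D = −7x⁵ − 35x⁴ − 49x³. Remainder: 6x⁴ + 39x³ + 79x² + 23x − 62.
Step 4: lead(6x⁴ + 39x³ + 79x² + 23x − 62) ÷ lead(D) = 6x⁴ ÷ −x² = −6x². Subtract (−6x²)·D = 6x⁴ + 30x³ + 42x². Remainder: 9x³ + 37x² + 23x − 62.
Step 5: lead(9x³ + 37x² + 23x − 62) ÷ lead(D) = 9x³ ÷ −x² = −9x. Subtract (−9x)·D = 9x³ + 45x² + 63x. Remainder: −8x² − 40x − 62.
Step 6: lead(−8x² − 40x − 62) ÷ lead(D) = −8x² ÷ −x² = 8. Subtract (8)·D = −8x² − 40x − 56. Remainder: −6.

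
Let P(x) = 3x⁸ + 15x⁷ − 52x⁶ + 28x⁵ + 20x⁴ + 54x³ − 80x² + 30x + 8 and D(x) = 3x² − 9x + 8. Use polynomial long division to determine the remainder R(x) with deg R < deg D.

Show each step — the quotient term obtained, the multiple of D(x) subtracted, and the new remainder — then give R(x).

R(x) = −8

Step 1: lead(3x⁸ + 15x⁷ − 52x⁶ + 28x⁵ + 20x⁴ + 54x³ − 80x² + 30x + 8) ÷ lead(D) = 3x⁸ ÷ 3x² = x⁶. Subtract (x⁶)·D = 3x⁸ − 9x⁷ + 8x⁶. Remainder: 24x⁷ − 60x⁶ + 28x⁵ + 20x⁴ + 54x³ − 80x² + 30x + 8.
Step 2: lead(24x⁷ − 60x⁶ + 28x⁵ + 20x⁴ + 54x³ − 80x² + 30x + 8) ÷ lead(D) = 24x⁷ ÷ 3x² = 8x⁵. Subtract (8x⁵)·D = 24x⁷ − 72x⁶ + 64x⁵. Remainder: 12x⁶ − 36x⁵ + 20x⁴ + 54x³ − 80x² + 30x + 8.
Step 3: lead(12x⁶ − 36x⁵ + 20x⁴ + 54x³ − 80x² + 30x + 8) ÷ lead(D) = 12x⁶ ÷ 3x² = 4x⁴. Subtract (4x⁴)·D = 12x⁶ − 36x⁵ + 32x⁴. Remainder: −12x⁴ + 54x³ − 80x² + 30x + 8.
Step 4: lead(−12x⁴ + 54x³ − 80x² + 30x + 8) ÷ lead(D) = −12x⁴ ÷ 3x² = −4x². Subtract (−4x²)·D = −12x⁴ + 36x³ − 32x². Remainder: 18x³ − 48x² + 30x + 8.
Step 5: lead(18x³ − 48x² + 30x + 8) ÷ lead(D) = 18x³ ÷ 3x² = 6x. Subtract (6x)·D = 18x³ − 54x² + 48x. Remainder: 6x² − 18x + 8.
Step 6: lead(6x² − 18x + 8) ÷ lead(D) = 6x² ÷ 3x² = 2. Subtract (2)·D = 6x² − 18x + 16. Remainder: −8.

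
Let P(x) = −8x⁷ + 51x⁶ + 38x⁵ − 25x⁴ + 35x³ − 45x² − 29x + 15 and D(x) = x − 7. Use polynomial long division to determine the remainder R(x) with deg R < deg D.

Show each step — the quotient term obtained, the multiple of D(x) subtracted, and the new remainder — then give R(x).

Step 1: lead(−8x⁷ + 51x⁶ + 38x⁵ − 25x⁴ + 35x³ − 45x² − 29x + 15) ÷ lead(D) = −8x⁷ ÷ x = −8x⁶. Subtract (−8x⁶)·D = −8x⁷ + 56x⁶. Remainder: −5x⁶ + 38x⁵ − 25x⁴ + 35x³ − 45x² − 29x + 15.
Step 2: lead(−5x⁶ + 38x⁵ − 25x⁴ + 35x³ − 45x² − 29x + 15) ÷ lead(D) = −5x⁶ ÷ x = −5x⁵. Subtract (−5x⁵)·D = −5x⁶ + 35x⁵. Remainder: 3x⁵ − 25x⁴ + 35x³ − 45x² − 29x + 15.
Step 3: lead(3x⁵ − 25x⁴ + 35x³ − 45x² − 29x + 15) ÷ lead(D) = 3x⁵ ÷ x = 3x⁴. Subtract (3x⁴)·D = 3x⁵ − 21x⁴. Remainder: −4x⁴ + 35x³ − 45x² − 29x + 15.
Step 4: lead(−4x⁴ + 35x³ − 45x² − 29x + 15) ÷ lead(D) = −4x⁴ ÷ x = −4x³. Subtract (−4x³)·D = −4x⁴ + 28x³. Remainder: 7x³ − 45x² − 29x + 15.
Step 5: lead(7x³ − 45x² − 29x + 15) ÷ lead(D) = 7x³ ÷ x = 7x². Subtract (7x²)·D = 7x³ − 49x². Remainder: 4x² − 29x + 15.
Step 6: lead(4x² − 29x + 15) ÷ lead(D) = 4x² ÷ x = 4x. Subtract (4x)·D = 4x² − 28x. Remainder: −x + 15.
Step 7: lead(−x + 15) ÷ lead(D) = −x ÷ x = −1. Subtract (−1)·D = −x + 7. Remainder: 8.

R(x) = 8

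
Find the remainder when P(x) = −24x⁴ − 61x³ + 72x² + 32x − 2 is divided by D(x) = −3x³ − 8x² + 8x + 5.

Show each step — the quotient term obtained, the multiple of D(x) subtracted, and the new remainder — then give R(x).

R(x) = 3

Step 1: lead(−24x⁴ − 61x³ + 72x² + 32x − 2) ÷ lead(D) = −24x⁴ ÷ −3x³ = 8x. Subtract (8x)·D = −24x⁴ − 64x³ + 64x² + 40x. Remainder: 3x³ + 8x² − 8x − 2.
Step 2: lead(3x³ + 8x² − 8x − 2) ÷ lead(D) = 3x³ ÷ −3x³ = −1. Subtract (−1)·D = 3x³ + 8x² − 8x − 5. Remainder: 3.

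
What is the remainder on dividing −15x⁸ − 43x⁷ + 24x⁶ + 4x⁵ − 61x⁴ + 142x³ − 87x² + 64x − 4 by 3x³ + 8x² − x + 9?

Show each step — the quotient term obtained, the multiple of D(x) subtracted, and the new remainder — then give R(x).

R(x) = 5

Step 1: lead(−15x⁸ − 43x⁷ + 24x⁶ + 4x⁵ − 61x⁴ + 142x³ − 87x² + 64x − 4) ÷ lead(D) = −15x⁸ ÷ 3x³ = −5x⁵. Subtract (−5x⁵)·D = −15x⁸ − 40x⁷ + 5x⁶ − 45x⁵. Remainder: −3x⁷ + 19x⁶ + 49x⁵ − 61x⁴ + 142x³ − 87x² + 64x − 4.
Step 2: lead(−3x⁷ + 19x⁶ + 49x⁵ − 61x⁴ + 142x³ − 87x² + 64x − 4) ÷ lead(D) = −3x⁷ ÷ 3x³ = −x⁴. Subtract (−x⁴)·D = −3x⁷ − 8x⁶ + x⁵ − 9x⁴. Remainder: 27x⁶ + 48x⁵ − 52x⁴ + 142x³ − 87x² + 64x − 4.
Step 3: lead(27x⁶ + 48x⁵ − 52x⁴ + 142x³ − 87x² + 64x − 4) ÷ lead(D) = 27x⁶ ÷ 3x³ = 9x³. Subtract (9x³)·D = 27x⁶ + 72x⁵ − 9x⁴ + 81x³. Remainder: −24x⁵ − 43x⁴ + 61x³ − 87x² + 64x − 4.
Step 4: lead(−24x⁵ − 43x⁴ + 61x³ − 87x² + 64x − 4) ÷ lead(D) = −24x⁵ ÷ 3x³ = −8x². Subtract (−8x²)·D = −24x⁵ − 64x⁴ + 8x³ − 72x². Remainder: 21x⁴ + 53x³ − 15x² + 64x − 4.
Step 5: lead(21x⁴ + 53x³ − 15x² + 64x − 4) ÷ lead(D) = 21x⁴ ÷ 3x³ = 7x. Subtract (7x)·D = 21x⁴ + 56x³ − 7x² + 63x. Remainder: −3x³ − 8x² + x − 4.
Step 6: lead(−3x³ − 8x² + x − 4) ÷ lead(D) = −3x³ ÷ 3x³ = −1. Subtract (−1)·D = −3x³ − 8x² + x − 9. Remainder: 5.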